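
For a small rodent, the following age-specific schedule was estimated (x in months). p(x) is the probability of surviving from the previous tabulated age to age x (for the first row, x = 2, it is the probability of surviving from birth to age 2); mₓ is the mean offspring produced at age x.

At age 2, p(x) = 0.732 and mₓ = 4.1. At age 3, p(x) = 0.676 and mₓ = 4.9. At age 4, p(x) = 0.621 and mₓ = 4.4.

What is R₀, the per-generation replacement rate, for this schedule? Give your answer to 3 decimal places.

Survivorship from birth: l_x = p_2·p_3·…·p_x.
  l_2 = 0.73200
  l_3 = 0.49483
  l_4 = 0.30729
R₀ = Σ l_x mₓ:
  age 2: 0.73200 × 4.1 = 3.0012
  age 3: 0.49483 × 4.9 = 2.4247
  age 4: 0.30729 × 4.4 = 1.3521
R₀ = 3.0012 + 2.4247 + 1.3521 = 6.7779

6.778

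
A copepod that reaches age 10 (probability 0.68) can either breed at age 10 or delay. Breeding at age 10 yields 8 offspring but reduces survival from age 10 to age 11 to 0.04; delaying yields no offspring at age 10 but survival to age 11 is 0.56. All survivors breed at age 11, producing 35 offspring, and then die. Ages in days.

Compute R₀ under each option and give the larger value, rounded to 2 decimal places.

13.33

breed at age 10: R₀ = 0.68 × (8 + 0.04 × 35) = 0.68 × 9.4000 = 6.3920
delay to age 11: R₀ = 0.68 × (0.56 × 35) = 0.68 × 19.6000 = 13.3280
Higher: delay to age 11 (13.3280).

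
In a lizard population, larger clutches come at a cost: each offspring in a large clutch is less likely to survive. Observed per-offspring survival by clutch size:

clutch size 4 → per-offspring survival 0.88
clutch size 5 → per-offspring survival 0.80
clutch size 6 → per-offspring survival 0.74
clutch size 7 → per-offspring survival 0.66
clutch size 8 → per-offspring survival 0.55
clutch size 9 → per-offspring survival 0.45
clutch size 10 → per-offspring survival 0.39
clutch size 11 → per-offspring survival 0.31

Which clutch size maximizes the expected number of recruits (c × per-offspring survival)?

7

Expected recruits = c × s(c):
  c=4: 4 × 0.88 = 3.520
  c=5: 5 × 0.80 = 4.000
  c=6: 6 × 0.74 = 4.440
  c=7: 7 × 0.66 = 4.620
  c=8: 8 × 0.55 = 4.400
  c=9: 9 × 0.45 = 4.050
  c=10: 10 × 0.39 = 3.900
  c=11: 11 × 0.31 = 3.410
Maximum at c = 7 (4.620 recruits).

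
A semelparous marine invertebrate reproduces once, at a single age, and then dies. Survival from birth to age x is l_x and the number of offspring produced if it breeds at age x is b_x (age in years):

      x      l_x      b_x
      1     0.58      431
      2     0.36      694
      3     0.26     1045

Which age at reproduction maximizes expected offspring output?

3

Expected offspring if breeding at age x = l_x × b_x:
  age 1: 0.58 × 431 = 249.980
  age 2: 0.36 × 694 = 249.840
  age 3: 0.26 × 1045 = 271.700
Maximum at age 3 (271.700).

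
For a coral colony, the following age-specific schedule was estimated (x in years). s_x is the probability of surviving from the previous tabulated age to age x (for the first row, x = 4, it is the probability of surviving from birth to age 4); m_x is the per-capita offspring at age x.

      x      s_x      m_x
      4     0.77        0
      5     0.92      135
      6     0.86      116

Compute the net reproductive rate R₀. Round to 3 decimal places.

166.304

Survivorship from birth: l_x = s_4·s_5·…·s_x.
  l_4 = 0.77000
  l_5 = 0.70840
  l_6 = 0.60922
R₀ = Σ l_x m_x:
  age 4: 0.77000 × 0 = 0.0000
  age 5: 0.70840 × 135 = 95.6340
  age 6: 0.60922 × 116 = 70.6695
R₀ = 0.0000 + 95.6340 + 70.6695 = 166.3035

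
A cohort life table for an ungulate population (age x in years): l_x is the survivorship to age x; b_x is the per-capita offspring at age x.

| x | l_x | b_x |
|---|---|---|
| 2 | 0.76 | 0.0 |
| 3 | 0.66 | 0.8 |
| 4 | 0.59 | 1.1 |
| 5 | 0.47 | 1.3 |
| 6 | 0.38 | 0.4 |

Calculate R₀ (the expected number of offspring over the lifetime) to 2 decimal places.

R₀ = Σ l_x b_x:
  age 2: 0.76 × 0.0 = 0.0000
  age 3: 0.66 × 0.8 = 0.5280
  age 4: 0.59 × 1.1 = 0.6490
  age 5: 0.47 × 1.3 = 0.6110
  age 6: 0.38 × 0.4 = 0.1520
R₀ = 0.0000 + 0.5280 + 0.6490 + 0.6110 + 0.1520 = 1.9400

1.94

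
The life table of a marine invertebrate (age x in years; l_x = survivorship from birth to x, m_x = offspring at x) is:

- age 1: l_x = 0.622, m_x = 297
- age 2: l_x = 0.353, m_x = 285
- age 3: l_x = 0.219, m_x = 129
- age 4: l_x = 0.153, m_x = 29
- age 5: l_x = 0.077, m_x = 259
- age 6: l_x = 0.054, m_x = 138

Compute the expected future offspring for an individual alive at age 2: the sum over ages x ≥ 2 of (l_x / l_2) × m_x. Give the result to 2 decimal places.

l_2 = 0.353. Conditional survival from age 2 to x is l_x / l_2.
  x=2: (0.353/0.353) × 285 = 285.0000
  x=3: (0.219/0.353) × 129 = 80.0312
  x=4: (0.153/0.353) × 29 = 12.5694
  x=5: (0.077/0.353) × 259 = 56.4958
  x=6: (0.054/0.353) × 138 = 21.1105
Sum = 285.0000 + 80.0312 + 12.5694 + 56.4958 + 21.1105 = 455.2068

455.21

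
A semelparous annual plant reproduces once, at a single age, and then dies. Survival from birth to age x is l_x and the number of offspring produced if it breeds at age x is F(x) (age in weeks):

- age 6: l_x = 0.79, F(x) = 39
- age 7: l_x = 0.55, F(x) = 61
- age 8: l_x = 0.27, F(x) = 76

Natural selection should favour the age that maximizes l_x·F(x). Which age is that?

Expected offspring if breeding at age x = l_x × F(x):
  age 6: 0.79 × 39 = 30.810
  age 7: 0.55 × 61 = 33.550
  age 8: 0.27 × 76 = 20.520
Maximum at age 7 (33.550).

7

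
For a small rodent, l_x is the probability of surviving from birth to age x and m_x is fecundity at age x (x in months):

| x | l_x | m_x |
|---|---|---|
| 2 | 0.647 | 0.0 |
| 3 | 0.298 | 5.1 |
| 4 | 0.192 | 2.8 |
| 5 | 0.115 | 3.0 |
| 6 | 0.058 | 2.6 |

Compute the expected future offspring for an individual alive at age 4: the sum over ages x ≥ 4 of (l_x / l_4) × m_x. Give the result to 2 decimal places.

l_4 = 0.192. Conditional survival from age 4 to x is l_x / l_4.
  x=4: (0.192/0.192) × 2.8 = 2.8000
  x=5: (0.115/0.192) × 3.0 = 1.7969
  x=6: (0.058/0.192) × 2.6 = 0.7854
Sum = 2.8000 + 1.7969 + 0.7854 = 5.3823

5.38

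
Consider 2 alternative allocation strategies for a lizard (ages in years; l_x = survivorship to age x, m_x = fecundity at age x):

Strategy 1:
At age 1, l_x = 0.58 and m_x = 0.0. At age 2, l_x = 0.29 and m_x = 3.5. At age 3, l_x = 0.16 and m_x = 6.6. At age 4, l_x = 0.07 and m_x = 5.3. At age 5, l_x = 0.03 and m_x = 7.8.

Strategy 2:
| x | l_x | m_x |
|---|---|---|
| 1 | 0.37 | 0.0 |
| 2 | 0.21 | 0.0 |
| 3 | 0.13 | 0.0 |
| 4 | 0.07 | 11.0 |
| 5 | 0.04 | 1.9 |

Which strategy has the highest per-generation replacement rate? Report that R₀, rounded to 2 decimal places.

Strategy 1: R₀ = 0.58×0.0 + 0.29×3.5 + 0.16×6.6 + 0.07×5.3 + 0.03×7.8 = 2.6760
Strategy 2: R₀ = 0.37×0.0 + 0.21×0.0 + 0.13×0.0 + 0.07×11.0 + 0.04×1.9 = 0.8460
Highest R₀: strategy 1 with 2.6760.

2.68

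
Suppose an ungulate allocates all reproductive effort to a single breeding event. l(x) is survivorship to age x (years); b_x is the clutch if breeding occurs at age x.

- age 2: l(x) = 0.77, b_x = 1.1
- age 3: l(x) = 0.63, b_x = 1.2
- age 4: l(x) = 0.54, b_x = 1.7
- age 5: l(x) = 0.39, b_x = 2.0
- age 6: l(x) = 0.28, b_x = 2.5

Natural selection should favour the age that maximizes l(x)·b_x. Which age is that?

4

Expected offspring if breeding at age x = l(x) × b_x:
  age 2: 0.77 × 1.1 = 0.847
  age 3: 0.63 × 1.2 = 0.756
  age 4: 0.54 × 1.7 = 0.918
  age 5: 0.39 × 2.0 = 0.780
  age 6: 0.28 × 2.5 = 0.700
Maximum at age 4 (0.918).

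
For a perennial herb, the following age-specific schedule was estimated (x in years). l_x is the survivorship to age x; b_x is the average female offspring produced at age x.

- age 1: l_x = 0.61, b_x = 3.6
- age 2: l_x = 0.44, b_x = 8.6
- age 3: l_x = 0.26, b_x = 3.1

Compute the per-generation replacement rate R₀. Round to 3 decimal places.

6.786

R₀ = Σ l_x b_x:
  age 1: 0.61 × 3.6 = 2.1960
  age 2: 0.44 × 8.6 = 3.7840
  age 3: 0.26 × 3.1 = 0.8060
R₀ = 2.1960 + 3.7840 + 0.8060 = 6.7860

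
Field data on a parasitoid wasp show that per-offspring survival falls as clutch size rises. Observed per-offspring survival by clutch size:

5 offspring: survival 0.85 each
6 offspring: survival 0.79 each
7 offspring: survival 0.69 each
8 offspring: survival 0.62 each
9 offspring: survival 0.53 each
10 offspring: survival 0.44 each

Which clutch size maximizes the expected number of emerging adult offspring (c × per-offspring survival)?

8

Expected emerging adult offspring = c × s(c):
  c=5: 5 × 0.85 = 4.250
  c=6: 6 × 0.79 = 4.740
  c=7: 7 × 0.69 = 4.830
  c=8: 8 × 0.62 = 4.960
  c=9: 9 × 0.53 = 4.770
  c=10: 10 × 0.44 = 4.400
Maximum at c = 8 (4.960 emerging adult offspring).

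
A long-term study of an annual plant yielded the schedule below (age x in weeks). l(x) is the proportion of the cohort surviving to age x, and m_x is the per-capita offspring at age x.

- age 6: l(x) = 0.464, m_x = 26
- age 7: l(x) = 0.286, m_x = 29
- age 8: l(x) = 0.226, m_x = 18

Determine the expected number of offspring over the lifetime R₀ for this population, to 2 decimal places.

24.43

R₀ = Σ l(x) m_x:
  age 6: 0.464 × 26 = 12.0640
  age 7: 0.286 × 29 = 8.2940
  age 8: 0.226 × 18 = 4.0680
R₀ = 12.0640 + 8.2940 + 4.0680 = 24.4260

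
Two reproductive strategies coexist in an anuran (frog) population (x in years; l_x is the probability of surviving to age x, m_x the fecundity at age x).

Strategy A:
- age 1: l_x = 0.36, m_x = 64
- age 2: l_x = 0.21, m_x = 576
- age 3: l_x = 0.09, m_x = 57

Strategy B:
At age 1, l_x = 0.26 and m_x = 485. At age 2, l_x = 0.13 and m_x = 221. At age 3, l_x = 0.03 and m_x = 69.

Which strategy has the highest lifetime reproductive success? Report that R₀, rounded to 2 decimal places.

156.90

Strategy A: R₀ = 0.36×64 + 0.21×576 + 0.09×57 = 149.1300
Strategy B: R₀ = 0.26×485 + 0.13×221 + 0.03×69 = 156.9000
Highest R₀: strategy B with 156.9000.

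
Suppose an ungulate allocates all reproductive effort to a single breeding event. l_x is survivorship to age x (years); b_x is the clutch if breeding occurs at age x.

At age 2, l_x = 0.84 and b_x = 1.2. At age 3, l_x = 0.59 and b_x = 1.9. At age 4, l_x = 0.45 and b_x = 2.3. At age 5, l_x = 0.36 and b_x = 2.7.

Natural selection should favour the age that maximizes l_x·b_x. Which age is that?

3

Expected offspring if breeding at age x = l_x × b_x:
  age 2: 0.84 × 1.2 = 1.008
  age 3: 0.59 × 1.9 = 1.121
  age 4: 0.45 × 2.3 = 1.035
  age 5: 0.36 × 2.7 = 0.972
Maximum at age 3 (1.121).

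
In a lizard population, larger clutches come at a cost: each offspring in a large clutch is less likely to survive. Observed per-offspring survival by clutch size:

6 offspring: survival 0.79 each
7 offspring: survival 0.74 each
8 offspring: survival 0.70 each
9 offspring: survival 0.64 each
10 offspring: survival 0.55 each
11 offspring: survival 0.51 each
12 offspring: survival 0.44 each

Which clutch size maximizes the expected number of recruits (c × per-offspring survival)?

9

Expected recruits = c × s(c):
  c=6: 6 × 0.79 = 4.740
  c=7: 7 × 0.74 = 5.180
  c=8: 8 × 0.70 = 5.600
  c=9: 9 × 0.64 = 5.760
  c=10: 10 × 0.55 = 5.500
  c=11: 11 × 0.51 = 5.610
  c=12: 12 × 0.44 = 5.280
Maximum at c = 9 (5.760 recruits).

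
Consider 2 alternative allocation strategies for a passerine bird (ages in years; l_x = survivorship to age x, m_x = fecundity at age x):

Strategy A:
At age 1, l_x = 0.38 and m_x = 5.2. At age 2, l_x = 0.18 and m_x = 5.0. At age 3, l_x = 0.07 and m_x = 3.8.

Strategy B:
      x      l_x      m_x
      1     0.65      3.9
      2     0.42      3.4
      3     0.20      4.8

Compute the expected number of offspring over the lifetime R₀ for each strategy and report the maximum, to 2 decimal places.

4.92

Strategy A: R₀ = 0.38×5.2 + 0.18×5.0 + 0.07×3.8 = 3.1420
Strategy B: R₀ = 0.65×3.9 + 0.42×3.4 + 0.20×4.8 = 4.9230
Highest R₀: strategy B with 4.9230.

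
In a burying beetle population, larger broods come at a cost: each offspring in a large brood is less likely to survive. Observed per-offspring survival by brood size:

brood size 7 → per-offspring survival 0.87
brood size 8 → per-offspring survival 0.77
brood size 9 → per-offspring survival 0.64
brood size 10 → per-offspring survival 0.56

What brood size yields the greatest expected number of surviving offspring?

Expected surviving offspring = c × s(c):
  c=7: 7 × 0.87 = 6.090
  c=8: 8 × 0.77 = 6.160
  c=9: 9 × 0.64 = 5.760
  c=10: 10 × 0.56 = 5.600
Maximum at c = 8 (6.160 surviving offspring).

8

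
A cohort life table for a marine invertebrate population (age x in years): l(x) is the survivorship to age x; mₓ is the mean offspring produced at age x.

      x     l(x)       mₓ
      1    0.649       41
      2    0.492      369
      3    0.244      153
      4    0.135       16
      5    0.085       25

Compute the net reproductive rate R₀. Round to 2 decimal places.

R₀ = Σ l(x) mₓ:
  age 1: 0.649 × 41 = 26.6090
  age 2: 0.492 × 369 = 181.5480
  age 3: 0.244 × 153 = 37.3320
  age 4: 0.135 × 16 = 2.1600
  age 5: 0.085 × 25 = 2.1250
R₀ = 26.6090 + 181.5480 + 37.3320 + 2.1600 + 2.1250 = 249.7740

249.77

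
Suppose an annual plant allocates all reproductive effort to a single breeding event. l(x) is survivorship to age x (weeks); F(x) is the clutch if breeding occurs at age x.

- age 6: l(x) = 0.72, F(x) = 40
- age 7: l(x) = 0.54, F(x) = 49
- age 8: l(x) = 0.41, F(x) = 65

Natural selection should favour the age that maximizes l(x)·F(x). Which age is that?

Expected offspring if breeding at age x = l(x) × F(x):
  age 6: 0.72 × 40 = 28.800
  age 7: 0.54 × 49 = 26.460
  age 8: 0.41 × 65 = 26.650
Maximum at age 6 (28.800).

6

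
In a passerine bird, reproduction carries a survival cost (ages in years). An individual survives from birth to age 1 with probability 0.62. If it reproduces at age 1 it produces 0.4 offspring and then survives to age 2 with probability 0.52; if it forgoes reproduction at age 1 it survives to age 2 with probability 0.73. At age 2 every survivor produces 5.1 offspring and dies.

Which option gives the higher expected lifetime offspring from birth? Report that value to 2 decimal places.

2.31

breed at age 1: R₀ = 0.62 × (0.4 + 0.52 × 5.1) = 0.62 × 3.0520 = 1.8922
delay to age 2: R₀ = 0.62 × (0.73 × 5.1) = 0.62 × 3.7230 = 2.3083
Higher: delay to age 2 (2.3083).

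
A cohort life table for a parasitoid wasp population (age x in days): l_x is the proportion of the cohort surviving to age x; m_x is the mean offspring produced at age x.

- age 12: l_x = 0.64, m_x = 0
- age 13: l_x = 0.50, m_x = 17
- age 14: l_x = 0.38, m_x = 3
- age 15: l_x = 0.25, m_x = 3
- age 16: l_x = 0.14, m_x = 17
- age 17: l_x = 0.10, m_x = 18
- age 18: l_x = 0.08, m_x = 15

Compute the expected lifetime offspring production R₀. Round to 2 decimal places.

R₀ = Σ l_x m_x:
  age 12: 0.64 × 0 = 0.0000
  age 13: 0.50 × 17 = 8.5000
  age 14: 0.38 × 3 = 1.1400
  age 15: 0.25 × 3 = 0.7500
  age 16: 0.14 × 17 = 2.3800
  age 17: 0.10 × 18 = 1.8000
  age 18: 0.08 × 15 = 1.2000
R₀ = 0.0000 + 8.5000 + 1.1400 + 0.7500 + 2.3800 + 1.8000 + 1.2000 = 15.7700

15.77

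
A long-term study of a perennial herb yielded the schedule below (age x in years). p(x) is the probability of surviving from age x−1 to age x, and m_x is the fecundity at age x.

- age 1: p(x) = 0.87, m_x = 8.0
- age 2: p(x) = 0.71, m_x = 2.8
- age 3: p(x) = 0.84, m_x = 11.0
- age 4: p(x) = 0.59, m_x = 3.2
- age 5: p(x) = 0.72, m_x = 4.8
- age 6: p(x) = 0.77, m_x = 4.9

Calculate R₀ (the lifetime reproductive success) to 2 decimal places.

17.27

Survivorship from birth: l_x = p_1·p_2·…·p_x.
  l_1 = 0.87000
  l_2 = 0.61770
  l_3 = 0.51887
  l_4 = 0.30613
  l_5 = 0.22042
  l_6 = 0.16972
R₀ = Σ l_x m_x:
  age 1: 0.87000 × 8.0 = 6.9600
  age 2: 0.61770 × 2.8 = 1.7296
  age 3: 0.51887 × 11.0 = 5.7076
  age 4: 0.30613 × 3.2 = 0.9796
  age 5: 0.22042 × 4.8 = 1.0580
  age 6: 0.16972 × 4.9 = 0.8316
R₀ = 6.9600 + 1.7296 + 5.7076 + 0.9796 + 1.0580 + 0.8316 = 17.2664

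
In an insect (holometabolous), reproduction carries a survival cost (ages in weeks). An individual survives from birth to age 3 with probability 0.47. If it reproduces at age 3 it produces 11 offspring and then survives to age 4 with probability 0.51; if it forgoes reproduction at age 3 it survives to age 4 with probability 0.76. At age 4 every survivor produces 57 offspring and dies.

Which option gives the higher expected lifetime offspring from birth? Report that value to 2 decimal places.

20.36

breed at age 3: R₀ = 0.47 × (11 + 0.51 × 57) = 0.47 × 40.0700 = 18.8329
delay to age 4: R₀ = 0.47 × (0.76 × 57) = 0.47 × 43.3200 = 20.3604
Higher: delay to age 4 (20.3604).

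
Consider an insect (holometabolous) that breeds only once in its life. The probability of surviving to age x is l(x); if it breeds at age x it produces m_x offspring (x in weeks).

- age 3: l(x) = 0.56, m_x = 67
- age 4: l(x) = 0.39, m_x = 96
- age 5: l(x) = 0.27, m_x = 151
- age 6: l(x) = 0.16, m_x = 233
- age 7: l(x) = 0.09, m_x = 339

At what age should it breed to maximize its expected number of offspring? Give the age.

Expected offspring if breeding at age x = l(x) × m_x:
  age 3: 0.56 × 67 = 37.520
  age 4: 0.39 × 96 = 37.440
  age 5: 0.27 × 151 = 40.770
  age 6: 0.16 × 233 = 37.280
  age 7: 0.09 × 339 = 30.510
Maximum at age 5 (40.770).

5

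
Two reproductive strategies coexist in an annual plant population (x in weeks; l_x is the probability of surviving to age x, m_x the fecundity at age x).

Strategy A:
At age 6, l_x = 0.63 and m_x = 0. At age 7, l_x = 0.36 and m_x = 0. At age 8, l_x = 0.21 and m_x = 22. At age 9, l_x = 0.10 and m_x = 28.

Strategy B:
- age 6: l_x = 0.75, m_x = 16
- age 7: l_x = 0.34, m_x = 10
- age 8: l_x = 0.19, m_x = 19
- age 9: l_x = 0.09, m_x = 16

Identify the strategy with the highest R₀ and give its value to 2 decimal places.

Strategy A: R₀ = 0.63×0 + 0.36×0 + 0.21×22 + 0.10×28 = 7.4200
Strategy B: R₀ = 0.75×16 + 0.34×10 + 0.19×19 + 0.09×16 = 20.4500
Highest R₀: strategy B with 20.4500.

20.45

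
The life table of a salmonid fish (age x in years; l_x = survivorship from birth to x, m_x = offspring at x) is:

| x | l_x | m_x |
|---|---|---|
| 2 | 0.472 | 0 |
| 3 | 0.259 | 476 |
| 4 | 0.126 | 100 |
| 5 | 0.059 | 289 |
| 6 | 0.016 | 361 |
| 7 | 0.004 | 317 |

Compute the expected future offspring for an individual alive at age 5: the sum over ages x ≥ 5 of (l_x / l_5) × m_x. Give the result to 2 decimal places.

l_5 = 0.059. Conditional survival from age 5 to x is l_x / l_5.
  x=5: (0.059/0.059) × 289 = 289.0000
  x=6: (0.016/0.059) × 361 = 97.8983
  x=7: (0.004/0.059) × 317 = 21.4915
Sum = 289.0000 + 97.8983 + 21.4915 = 408.3898

408.39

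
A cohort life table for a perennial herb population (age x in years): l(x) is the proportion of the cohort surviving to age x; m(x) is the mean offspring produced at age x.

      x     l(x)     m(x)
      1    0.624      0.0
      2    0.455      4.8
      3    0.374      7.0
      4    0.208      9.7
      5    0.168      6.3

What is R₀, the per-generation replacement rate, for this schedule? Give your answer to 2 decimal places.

7.88

R₀ = Σ l(x) m(x):
  age 1: 0.624 × 0.0 = 0.0000
  age 2: 0.455 × 4.8 = 2.1840
  age 3: 0.374 × 7.0 = 2.6180
  age 4: 0.208 × 9.7 = 2.0176
  age 5: 0.168 × 6.3 = 1.0584
R₀ = 0.0000 + 2.1840 + 2.6180 + 2.0176 + 1.0584 = 7.8780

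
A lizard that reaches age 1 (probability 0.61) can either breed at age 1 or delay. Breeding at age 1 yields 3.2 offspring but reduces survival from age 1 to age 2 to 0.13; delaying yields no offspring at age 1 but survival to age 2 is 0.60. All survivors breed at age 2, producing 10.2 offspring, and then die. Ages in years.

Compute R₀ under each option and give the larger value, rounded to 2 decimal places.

breed at age 1: R₀ = 0.61 × (3.2 + 0.13 × 10.2) = 0.61 × 4.5260 = 2.7609
delay to age 2: R₀ = 0.61 × (0.60 × 10.2) = 0.61 × 6.1200 = 3.7332
Higher: delay to age 2 (3.7332).

3.73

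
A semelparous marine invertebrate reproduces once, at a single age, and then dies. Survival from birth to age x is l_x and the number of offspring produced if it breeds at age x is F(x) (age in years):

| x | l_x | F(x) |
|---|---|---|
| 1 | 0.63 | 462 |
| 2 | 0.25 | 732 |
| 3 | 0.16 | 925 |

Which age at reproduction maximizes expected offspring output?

Expected offspring if breeding at age x = l_x × F(x):
  age 1: 0.63 × 462 = 291.060
  age 2: 0.25 × 732 = 183.000
  age 3: 0.16 × 925 = 148.000
Maximum at age 1 (291.060).

1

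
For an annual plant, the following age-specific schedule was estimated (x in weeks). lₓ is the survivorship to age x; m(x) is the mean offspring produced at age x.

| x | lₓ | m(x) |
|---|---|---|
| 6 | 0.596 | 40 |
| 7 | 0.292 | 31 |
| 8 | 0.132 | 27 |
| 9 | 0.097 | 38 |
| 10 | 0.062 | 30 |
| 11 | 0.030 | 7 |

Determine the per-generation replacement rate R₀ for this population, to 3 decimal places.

42.212

R₀ = Σ lₓ m(x):
  age 6: 0.596 × 40 = 23.8400
  age 7: 0.292 × 31 = 9.0520
  age 8: 0.132 × 27 = 3.5640
  age 9: 0.097 × 38 = 3.6860
  age 10: 0.062 × 30 = 1.8600
  age 11: 0.030 × 7 = 0.2100
R₀ = 23.8400 + 9.0520 + 3.5640 + 3.6860 + 1.8600 + 0.2100 = 42.2120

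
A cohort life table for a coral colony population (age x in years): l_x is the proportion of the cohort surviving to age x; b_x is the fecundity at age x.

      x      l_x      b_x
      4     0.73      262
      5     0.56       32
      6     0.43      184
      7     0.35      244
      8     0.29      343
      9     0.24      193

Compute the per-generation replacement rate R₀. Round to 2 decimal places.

R₀ = Σ l_x b_x:
  age 4: 0.73 × 262 = 191.2600
  age 5: 0.56 × 32 = 17.9200
  age 6: 0.43 × 184 = 79.1200
  age 7: 0.35 × 244 = 85.4000
  age 8: 0.29 × 343 = 99.4700
  age 9: 0.24 × 193 = 46.3200
R₀ = 191.2600 + 17.9200 + 79.1200 + 85.4000 + 99.4700 + 46.3200 = 519.4900

519.49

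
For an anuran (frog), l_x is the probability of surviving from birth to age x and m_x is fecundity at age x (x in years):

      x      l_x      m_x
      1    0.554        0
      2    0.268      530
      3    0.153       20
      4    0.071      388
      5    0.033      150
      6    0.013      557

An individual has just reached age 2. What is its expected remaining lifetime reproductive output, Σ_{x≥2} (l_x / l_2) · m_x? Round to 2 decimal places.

l_2 = 0.268. Conditional survival from age 2 to x is l_x / l_2.
  x=2: (0.268/0.268) × 530 = 530.0000
  x=3: (0.153/0.268) × 20 = 11.4179
  x=4: (0.071/0.268) × 388 = 102.7910
  x=5: (0.033/0.268) × 150 = 18.4701
  x=6: (0.013/0.268) × 557 = 27.0187
Sum = 530.0000 + 11.4179 + 102.7910 + 18.4701 + 27.0187 = 689.6978

689.70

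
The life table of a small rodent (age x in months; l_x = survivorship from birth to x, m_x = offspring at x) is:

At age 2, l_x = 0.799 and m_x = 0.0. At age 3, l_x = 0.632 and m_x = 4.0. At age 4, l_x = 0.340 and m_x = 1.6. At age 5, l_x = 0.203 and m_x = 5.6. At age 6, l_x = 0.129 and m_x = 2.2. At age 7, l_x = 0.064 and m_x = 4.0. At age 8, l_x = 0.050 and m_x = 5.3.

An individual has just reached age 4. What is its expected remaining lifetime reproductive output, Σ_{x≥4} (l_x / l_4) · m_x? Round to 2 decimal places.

7.31

l_4 = 0.340. Conditional survival from age 4 to x is l_x / l_4.
  x=4: (0.340/0.340) × 1.6 = 1.6000
  x=5: (0.203/0.340) × 5.6 = 3.3435
  x=6: (0.129/0.340) × 2.2 = 0.8347
  x=7: (0.064/0.340) × 4.0 = 0.7529
  x=8: (0.050/0.340) × 5.3 = 0.7794
Sum = 1.6000 + 3.3435 + 0.8347 + 0.7529 + 0.7794 = 7.3106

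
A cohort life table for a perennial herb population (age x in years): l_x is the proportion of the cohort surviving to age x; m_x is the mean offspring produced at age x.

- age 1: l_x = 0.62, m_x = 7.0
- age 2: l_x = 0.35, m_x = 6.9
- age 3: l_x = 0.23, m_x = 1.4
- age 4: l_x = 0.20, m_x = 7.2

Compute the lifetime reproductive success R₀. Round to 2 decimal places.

8.52

R₀ = Σ l_x m_x:
  age 1: 0.62 × 7.0 = 4.3400
  age 2: 0.35 × 6.9 = 2.4150
  age 3: 0.23 × 1.4 = 0.3220
  age 4: 0.20 × 7.2 = 1.4400
R₀ = 4.3400 + 2.4150 + 0.3220 + 1.4400 = 8.5170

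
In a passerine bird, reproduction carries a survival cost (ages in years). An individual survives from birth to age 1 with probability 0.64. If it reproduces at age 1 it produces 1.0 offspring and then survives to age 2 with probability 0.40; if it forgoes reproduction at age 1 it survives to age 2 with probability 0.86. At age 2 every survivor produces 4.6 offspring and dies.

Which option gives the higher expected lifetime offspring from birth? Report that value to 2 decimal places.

2.53

breed at age 1: R₀ = 0.64 × (1.0 + 0.40 × 4.6) = 0.64 × 2.8400 = 1.8176
delay to age 2: R₀ = 0.64 × (0.86 × 4.6) = 0.64 × 3.9560 = 2.5318
Higher: delay to age 2 (2.5318).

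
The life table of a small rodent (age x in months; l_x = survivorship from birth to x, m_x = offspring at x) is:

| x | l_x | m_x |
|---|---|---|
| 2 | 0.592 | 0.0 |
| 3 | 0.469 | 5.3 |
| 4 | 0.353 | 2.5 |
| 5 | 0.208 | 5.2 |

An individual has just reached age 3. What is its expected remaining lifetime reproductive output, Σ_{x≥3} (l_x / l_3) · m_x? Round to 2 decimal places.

9.49

l_3 = 0.469. Conditional survival from age 3 to x is l_x / l_3.
  x=3: (0.469/0.469) × 5.3 = 5.3000
  x=4: (0.353/0.469) × 2.5 = 1.8817
  x=5: (0.208/0.469) × 5.2 = 2.3062
Sum = 5.3000 + 1.8817 + 2.3062 = 9.4878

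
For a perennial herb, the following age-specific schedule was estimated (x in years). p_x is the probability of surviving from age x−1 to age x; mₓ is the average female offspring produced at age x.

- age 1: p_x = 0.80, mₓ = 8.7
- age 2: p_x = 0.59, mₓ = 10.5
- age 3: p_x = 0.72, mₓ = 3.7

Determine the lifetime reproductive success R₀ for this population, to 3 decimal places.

13.173

Survivorship from birth: l_x = p_1·p_2·…·p_x.
  l_1 = 0.80000
  l_2 = 0.47200
  l_3 = 0.33984
R₀ = Σ l_x mₓ:
  age 1: 0.80000 × 8.7 = 6.9600
  age 2: 0.47200 × 10.5 = 4.9560
  age 3: 0.33984 × 3.7 = 1.2574
R₀ = 6.9600 + 4.9560 + 1.2574 = 13.1734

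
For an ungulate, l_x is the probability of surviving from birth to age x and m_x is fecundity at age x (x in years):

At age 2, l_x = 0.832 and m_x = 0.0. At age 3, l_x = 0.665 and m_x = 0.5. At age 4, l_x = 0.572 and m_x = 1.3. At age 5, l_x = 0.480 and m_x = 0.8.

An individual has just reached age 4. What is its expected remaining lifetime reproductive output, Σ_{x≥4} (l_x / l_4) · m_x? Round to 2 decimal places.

l_4 = 0.572. Conditional survival from age 4 to x is l_x / l_4.
  x=4: (0.572/0.572) × 1.3 = 1.3000
  x=5: (0.480/0.572) × 0.8 = 0.6713
Sum = 1.3000 + 0.6713 = 1.9713

1.97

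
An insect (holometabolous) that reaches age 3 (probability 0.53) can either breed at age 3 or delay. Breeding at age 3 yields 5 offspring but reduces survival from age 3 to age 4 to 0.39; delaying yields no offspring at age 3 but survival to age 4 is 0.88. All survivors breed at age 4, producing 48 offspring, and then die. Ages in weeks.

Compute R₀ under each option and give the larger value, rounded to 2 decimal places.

breed at age 3: R₀ = 0.53 × (5 + 0.39 × 48) = 0.53 × 23.7200 = 12.5716
delay to age 4: R₀ = 0.53 × (0.88 × 48) = 0.53 × 42.2400 = 22.3872
Higher: delay to age 4 (22.3872).

22.39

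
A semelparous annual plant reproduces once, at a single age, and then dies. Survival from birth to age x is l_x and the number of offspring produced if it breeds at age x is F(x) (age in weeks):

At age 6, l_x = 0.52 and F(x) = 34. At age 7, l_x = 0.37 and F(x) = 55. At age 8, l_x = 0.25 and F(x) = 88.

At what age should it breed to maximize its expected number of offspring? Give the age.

8

Expected offspring if breeding at age x = l_x × F(x):
  age 6: 0.52 × 34 = 17.680
  age 7: 0.37 × 55 = 20.350
  age 8: 0.25 × 88 = 22.000
Maximum at age 8 (22.000).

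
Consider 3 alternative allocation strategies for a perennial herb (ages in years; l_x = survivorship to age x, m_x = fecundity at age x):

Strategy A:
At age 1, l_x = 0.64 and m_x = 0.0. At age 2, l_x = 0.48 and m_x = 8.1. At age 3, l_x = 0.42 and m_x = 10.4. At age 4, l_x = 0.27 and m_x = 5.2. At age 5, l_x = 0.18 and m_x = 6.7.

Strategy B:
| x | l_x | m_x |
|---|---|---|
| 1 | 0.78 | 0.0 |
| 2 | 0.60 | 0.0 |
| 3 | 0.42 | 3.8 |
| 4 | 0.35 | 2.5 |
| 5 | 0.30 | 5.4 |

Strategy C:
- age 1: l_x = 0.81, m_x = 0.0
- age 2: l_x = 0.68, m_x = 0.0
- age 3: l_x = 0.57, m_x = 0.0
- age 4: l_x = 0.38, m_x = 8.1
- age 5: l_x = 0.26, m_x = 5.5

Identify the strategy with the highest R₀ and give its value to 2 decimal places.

Strategy A: R₀ = 0.64×0.0 + 0.48×8.1 + 0.42×10.4 + 0.27×5.2 + 0.18×6.7 = 10.8660
Strategy B: R₀ = 0.78×0.0 + 0.60×0.0 + 0.42×3.8 + 0.35×2.5 + 0.30×5.4 = 4.0910
Strategy C: R₀ = 0.81×0.0 + 0.68×0.0 + 0.57×0.0 + 0.38×8.1 + 0.26×5.5 = 4.5080
Highest R₀: strategy A with 10.8660.

10.87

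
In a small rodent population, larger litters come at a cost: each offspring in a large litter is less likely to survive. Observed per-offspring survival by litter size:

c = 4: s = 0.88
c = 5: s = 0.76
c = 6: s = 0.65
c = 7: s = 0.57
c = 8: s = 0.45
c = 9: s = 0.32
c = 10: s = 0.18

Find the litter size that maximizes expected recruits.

7

Expected recruits = c × s(c):
  c=4: 4 × 0.88 = 3.520
  c=5: 5 × 0.76 = 3.800
  c=6: 6 × 0.65 = 3.900
  c=7: 7 × 0.57 = 3.990
  c=8: 8 × 0.45 = 3.600
  c=9: 9 × 0.32 = 2.880
  c=10: 10 × 0.18 = 1.800
Maximum at c = 7 (3.990 recruits).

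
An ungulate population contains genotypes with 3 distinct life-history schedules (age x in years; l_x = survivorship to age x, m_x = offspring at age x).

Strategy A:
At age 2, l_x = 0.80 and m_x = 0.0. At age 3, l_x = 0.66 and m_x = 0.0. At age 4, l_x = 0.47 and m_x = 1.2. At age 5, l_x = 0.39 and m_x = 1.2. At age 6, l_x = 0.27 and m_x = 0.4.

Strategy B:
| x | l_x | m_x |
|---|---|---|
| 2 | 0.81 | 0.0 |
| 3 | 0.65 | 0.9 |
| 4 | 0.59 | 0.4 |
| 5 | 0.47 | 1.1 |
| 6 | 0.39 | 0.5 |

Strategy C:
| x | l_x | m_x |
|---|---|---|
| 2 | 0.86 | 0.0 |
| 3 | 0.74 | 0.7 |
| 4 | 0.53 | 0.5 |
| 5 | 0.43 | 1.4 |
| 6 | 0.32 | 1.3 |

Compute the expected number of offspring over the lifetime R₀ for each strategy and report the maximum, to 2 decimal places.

Strategy A: R₀ = 0.80×0.0 + 0.66×0.0 + 0.47×1.2 + 0.39×1.2 + 0.27×0.4 = 1.1400
Strategy B: R₀ = 0.81×0.0 + 0.65×0.9 + 0.59×0.4 + 0.47×1.1 + 0.39×0.5 = 1.5330
Strategy C: R₀ = 0.86×0.0 + 0.74×0.7 + 0.53×0.5 + 0.43×1.4 + 0.32×1.3 = 1.8010
Highest R₀: strategy C with 1.8010.

1.80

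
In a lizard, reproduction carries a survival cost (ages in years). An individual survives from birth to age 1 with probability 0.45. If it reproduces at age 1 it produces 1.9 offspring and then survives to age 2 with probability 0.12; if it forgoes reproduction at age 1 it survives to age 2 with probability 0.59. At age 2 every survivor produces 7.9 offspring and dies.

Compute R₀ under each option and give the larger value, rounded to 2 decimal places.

breed at age 1: R₀ = 0.45 × (1.9 + 0.12 × 7.9) = 0.45 × 2.8480 = 1.2816
delay to age 2: R₀ = 0.45 × (0.59 × 7.9) = 0.45 × 4.6610 = 2.0974
Higher: delay to age 2 (2.0974).

2.10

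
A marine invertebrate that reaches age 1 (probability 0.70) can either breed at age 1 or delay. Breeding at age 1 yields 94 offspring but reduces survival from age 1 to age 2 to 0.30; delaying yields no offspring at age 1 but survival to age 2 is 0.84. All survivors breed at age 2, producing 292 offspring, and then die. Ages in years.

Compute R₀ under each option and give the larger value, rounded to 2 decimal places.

171.70

breed at age 1: R₀ = 0.70 × (94 + 0.30 × 292) = 0.70 × 181.6000 = 127.1200
delay to age 2: R₀ = 0.70 × (0.84 × 292) = 0.70 × 245.2800 = 171.6960
Higher: delay to age 2 (171.6960).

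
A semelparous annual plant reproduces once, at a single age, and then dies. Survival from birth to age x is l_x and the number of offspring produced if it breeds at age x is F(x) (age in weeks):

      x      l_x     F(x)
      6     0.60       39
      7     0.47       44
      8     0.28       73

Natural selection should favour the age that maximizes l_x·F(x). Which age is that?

Expected offspring if breeding at age x = l_x × F(x):
  age 6: 0.60 × 39 = 23.400
  age 7: 0.47 × 44 = 20.680
  age 8: 0.28 × 73 = 20.440
Maximum at age 6 (23.400).

6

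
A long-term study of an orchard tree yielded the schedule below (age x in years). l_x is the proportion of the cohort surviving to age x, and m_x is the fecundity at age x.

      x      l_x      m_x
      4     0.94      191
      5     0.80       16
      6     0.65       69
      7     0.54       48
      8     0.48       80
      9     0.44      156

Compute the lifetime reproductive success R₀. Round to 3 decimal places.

370.150

R₀ = Σ l_x m_x:
  age 4: 0.94 × 191 = 179.5400
  age 5: 0.80 × 16 = 12.8000
  age 6: 0.65 × 69 = 44.8500
  age 7: 0.54 × 48 = 25.9200
  age 8: 0.48 × 80 = 38.4000
  age 9: 0.44 × 156 = 68.6400
R₀ = 179.5400 + 12.8000 + 44.8500 + 25.9200 + 38.4000 + 68.6400 = 370.1500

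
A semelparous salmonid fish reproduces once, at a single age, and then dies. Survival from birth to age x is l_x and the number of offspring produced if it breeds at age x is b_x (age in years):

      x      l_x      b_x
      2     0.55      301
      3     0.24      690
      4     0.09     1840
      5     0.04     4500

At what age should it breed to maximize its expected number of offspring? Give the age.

Expected offspring if breeding at age x = l_x × b_x:
  age 2: 0.55 × 301 = 165.550
  age 3: 0.24 × 690 = 165.600
  age 4: 0.09 × 1840 = 165.600
  age 5: 0.04 × 4500 = 180.000
Maximum at age 5 (180.000).

5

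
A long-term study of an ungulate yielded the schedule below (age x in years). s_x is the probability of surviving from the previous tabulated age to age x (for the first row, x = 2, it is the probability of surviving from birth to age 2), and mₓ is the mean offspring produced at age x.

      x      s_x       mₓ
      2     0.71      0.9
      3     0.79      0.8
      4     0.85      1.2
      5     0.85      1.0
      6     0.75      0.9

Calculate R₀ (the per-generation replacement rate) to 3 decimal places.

2.339

Survivorship from birth: l_x = s_2·s_3·…·s_x.
  l_2 = 0.71000
  l_3 = 0.56090
  l_4 = 0.47676
  l_5 = 0.40525
  l_6 = 0.30394
R₀ = Σ l_x mₓ:
  age 2: 0.71000 × 0.9 = 0.6390
  age 3: 0.56090 × 0.8 = 0.4487
  age 4: 0.47676 × 1.2 = 0.5721
  age 5: 0.40525 × 1.0 = 0.4052
  age 6: 0.30394 × 0.9 = 0.2735
R₀ = 0.6390 + 0.4487 + 0.5721 + 0.4052 + 0.2735 = 2.3386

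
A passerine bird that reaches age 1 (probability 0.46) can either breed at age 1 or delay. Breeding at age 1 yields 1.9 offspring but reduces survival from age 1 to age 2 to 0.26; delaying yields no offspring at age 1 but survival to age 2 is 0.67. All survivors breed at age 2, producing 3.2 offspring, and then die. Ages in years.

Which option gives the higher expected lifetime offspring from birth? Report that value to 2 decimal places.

1.26

breed at age 1: R₀ = 0.46 × (1.9 + 0.26 × 3.2) = 0.46 × 2.7320 = 1.2567
delay to age 2: R₀ = 0.46 × (0.67 × 3.2) = 0.46 × 2.1440 = 0.9862
Higher: breed at age 1 (1.2567).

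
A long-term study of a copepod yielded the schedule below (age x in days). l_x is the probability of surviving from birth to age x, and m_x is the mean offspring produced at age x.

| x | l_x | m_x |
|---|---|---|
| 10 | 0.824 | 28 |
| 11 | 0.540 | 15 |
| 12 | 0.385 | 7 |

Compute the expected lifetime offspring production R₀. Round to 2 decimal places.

33.87

R₀ = Σ l_x m_x:
  age 10: 0.824 × 28 = 23.0720
  age 11: 0.540 × 15 = 8.1000
  age 12: 0.385 × 7 = 2.6950
R₀ = 23.0720 + 8.1000 + 2.6950 = 33.8670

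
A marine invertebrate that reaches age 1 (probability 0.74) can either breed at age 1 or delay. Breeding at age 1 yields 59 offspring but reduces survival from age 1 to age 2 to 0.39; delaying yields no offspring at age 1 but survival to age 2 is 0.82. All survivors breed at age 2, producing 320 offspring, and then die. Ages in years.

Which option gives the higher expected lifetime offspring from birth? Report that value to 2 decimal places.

194.18

breed at age 1: R₀ = 0.74 × (59 + 0.39 × 320) = 0.74 × 183.8000 = 136.0120
delay to age 2: R₀ = 0.74 × (0.82 × 320) = 0.74 × 262.4000 = 194.1760
Higher: delay to age 2 (194.1760).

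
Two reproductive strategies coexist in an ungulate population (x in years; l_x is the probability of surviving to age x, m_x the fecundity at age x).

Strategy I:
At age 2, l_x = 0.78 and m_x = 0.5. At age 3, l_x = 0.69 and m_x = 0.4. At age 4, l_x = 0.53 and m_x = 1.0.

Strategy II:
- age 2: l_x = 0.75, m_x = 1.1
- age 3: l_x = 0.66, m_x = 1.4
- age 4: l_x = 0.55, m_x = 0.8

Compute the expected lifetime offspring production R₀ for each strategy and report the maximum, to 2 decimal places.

Strategy I: R₀ = 0.78×0.5 + 0.69×0.4 + 0.53×1.0 = 1.1960
Strategy II: R₀ = 0.75×1.1 + 0.66×1.4 + 0.55×0.8 = 2.1890
Highest R₀: strategy II with 2.1890.

2.19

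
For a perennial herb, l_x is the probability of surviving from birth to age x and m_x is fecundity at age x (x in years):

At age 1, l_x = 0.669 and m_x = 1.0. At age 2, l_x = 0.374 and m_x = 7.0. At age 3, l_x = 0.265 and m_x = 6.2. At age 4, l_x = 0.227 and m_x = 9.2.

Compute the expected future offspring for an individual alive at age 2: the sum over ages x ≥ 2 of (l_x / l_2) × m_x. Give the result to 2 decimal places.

16.98

l_2 = 0.374. Conditional survival from age 2 to x is l_x / l_2.
  x=2: (0.374/0.374) × 7.0 = 7.0000
  x=3: (0.265/0.374) × 6.2 = 4.3930
  x=4: (0.227/0.374) × 9.2 = 5.5840
Sum = 7.0000 + 4.3930 + 5.5840 = 16.9770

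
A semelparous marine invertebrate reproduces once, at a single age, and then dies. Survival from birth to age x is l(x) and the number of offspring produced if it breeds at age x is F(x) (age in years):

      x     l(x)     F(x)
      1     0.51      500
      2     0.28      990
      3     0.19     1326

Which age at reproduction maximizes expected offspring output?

2

Expected offspring if breeding at age x = l(x) × F(x):
  age 1: 0.51 × 500 = 255.000
  age 2: 0.28 × 990 = 277.200
  age 3: 0.19 × 1326 = 251.940
Maximum at age 2 (277.200).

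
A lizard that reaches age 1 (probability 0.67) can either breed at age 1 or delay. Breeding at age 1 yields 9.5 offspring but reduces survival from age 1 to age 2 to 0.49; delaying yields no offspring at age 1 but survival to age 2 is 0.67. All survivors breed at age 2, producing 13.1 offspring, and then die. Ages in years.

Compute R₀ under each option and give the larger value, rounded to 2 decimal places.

10.67

breed at age 1: R₀ = 0.67 × (9.5 + 0.49 × 13.1) = 0.67 × 15.9190 = 10.6657
delay to age 2: R₀ = 0.67 × (0.67 × 13.1) = 0.67 × 8.7770 = 5.8806
Higher: breed at age 1 (10.6657).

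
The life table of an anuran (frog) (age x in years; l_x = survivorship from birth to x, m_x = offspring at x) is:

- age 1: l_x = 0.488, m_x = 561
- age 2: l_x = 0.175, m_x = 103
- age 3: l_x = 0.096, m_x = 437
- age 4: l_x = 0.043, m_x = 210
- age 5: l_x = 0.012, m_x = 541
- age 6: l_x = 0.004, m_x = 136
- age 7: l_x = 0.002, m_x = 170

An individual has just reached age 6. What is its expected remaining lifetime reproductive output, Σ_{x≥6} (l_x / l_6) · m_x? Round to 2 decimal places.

l_6 = 0.004. Conditional survival from age 6 to x is l_x / l_6.
  x=6: (0.004/0.004) × 136 = 136.0000
  x=7: (0.002/0.004) × 170 = 85.0000
Sum = 136.0000 + 85.0000 = 221.0000

221.00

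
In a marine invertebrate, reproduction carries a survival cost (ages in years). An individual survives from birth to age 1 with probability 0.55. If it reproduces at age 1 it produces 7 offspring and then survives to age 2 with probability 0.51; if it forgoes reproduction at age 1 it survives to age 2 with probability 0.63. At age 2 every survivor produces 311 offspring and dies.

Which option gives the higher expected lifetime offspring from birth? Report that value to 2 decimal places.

107.76

breed at age 1: R₀ = 0.55 × (7 + 0.51 × 311) = 0.55 × 165.6100 = 91.0855
delay to age 2: R₀ = 0.55 × (0.63 × 311) = 0.55 × 195.9300 = 107.7615
Higher: delay to age 2 (107.7615).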